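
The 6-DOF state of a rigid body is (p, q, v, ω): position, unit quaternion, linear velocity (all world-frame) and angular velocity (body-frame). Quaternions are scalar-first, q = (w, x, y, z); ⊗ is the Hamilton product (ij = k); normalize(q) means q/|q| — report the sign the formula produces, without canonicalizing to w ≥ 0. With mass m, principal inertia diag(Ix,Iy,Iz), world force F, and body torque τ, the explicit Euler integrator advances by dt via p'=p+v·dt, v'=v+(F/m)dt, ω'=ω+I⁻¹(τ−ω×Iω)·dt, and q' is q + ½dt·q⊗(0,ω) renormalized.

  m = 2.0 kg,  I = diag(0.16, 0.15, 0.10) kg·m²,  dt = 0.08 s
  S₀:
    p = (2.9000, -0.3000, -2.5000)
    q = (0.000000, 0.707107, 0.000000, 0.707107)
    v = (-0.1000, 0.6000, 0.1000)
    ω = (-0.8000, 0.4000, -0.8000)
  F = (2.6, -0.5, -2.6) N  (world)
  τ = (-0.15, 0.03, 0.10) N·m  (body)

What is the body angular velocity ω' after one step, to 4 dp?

ω' = (-0.8830, 0.3955, -0.7226)

gyro term ω×Iω = (0.0160, 0.0384, 0.0032)
(τ − ω×Iω)/I = (-1.0375, -0.0560, 0.9680)
ω + α·dt = (-0.8830, 0.3955, -0.7226)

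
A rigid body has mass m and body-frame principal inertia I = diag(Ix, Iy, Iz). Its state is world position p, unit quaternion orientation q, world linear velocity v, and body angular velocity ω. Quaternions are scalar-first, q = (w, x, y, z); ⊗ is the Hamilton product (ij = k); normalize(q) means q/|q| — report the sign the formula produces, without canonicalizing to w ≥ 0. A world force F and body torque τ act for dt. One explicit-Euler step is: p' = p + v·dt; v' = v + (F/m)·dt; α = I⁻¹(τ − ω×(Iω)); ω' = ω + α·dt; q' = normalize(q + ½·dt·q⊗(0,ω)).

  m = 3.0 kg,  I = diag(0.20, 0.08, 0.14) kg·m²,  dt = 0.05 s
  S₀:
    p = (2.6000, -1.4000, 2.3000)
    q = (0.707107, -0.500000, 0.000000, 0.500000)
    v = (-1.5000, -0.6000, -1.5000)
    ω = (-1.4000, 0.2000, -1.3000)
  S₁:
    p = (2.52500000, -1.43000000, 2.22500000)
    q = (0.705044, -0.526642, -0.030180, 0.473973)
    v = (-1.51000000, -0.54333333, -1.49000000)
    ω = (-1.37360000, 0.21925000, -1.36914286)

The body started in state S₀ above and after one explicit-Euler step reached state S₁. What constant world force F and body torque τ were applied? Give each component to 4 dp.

v₁ − v₀ = (-0.01000000, 0.05666667, 0.01000000)
F = m·Δv/dt = (-0.6000, 3.4000, 0.6000)
ω₁ − ω₀ = (0.02640000, 0.01925000, -0.06914286)
τ = I·(Δω/dt) + ω₀×(Iω₀) = (0.0900, 0.1400, -0.1600)

F = (-0.6000, 3.4000, 0.6000)
τ = (0.0900, 0.1400, -0.1600)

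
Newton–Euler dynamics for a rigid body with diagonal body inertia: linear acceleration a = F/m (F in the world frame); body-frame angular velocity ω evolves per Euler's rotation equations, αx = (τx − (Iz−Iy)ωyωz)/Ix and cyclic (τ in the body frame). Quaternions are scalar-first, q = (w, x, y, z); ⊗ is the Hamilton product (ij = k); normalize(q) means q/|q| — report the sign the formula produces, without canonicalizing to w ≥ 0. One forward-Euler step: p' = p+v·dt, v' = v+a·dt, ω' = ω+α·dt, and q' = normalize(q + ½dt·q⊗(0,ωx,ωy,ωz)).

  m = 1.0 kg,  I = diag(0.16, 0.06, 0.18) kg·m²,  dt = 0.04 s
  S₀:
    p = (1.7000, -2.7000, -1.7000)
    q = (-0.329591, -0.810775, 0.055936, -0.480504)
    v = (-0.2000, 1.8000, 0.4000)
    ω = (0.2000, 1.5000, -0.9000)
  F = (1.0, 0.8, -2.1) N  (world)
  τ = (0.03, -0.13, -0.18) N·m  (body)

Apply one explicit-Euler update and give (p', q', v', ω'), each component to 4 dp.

p' = (1.6920, -2.6280, -1.6840)
q' = (-0.3365, -0.7982, 0.0295, -0.4988)
v' = (-0.1600, 1.8320, 0.3160)
ω' = (0.2480, 1.4109, -0.9333)

α = I⁻¹(τ − ω×Iω) = (1.2000, -2.2267, -0.8333)
new body rate ω' = (0.2480, 1.4109, -0.9333)
q⊗(0,ω) = (-0.3542026, 0.6044954, -1.3201848, -0.9307178)
q' = normalize(q + ½dt·q⊗(0,ω)) = (-0.3365, -0.7982, 0.0295, -0.4988)
a = (1.0000, 0.8000, -2.1000)
new position p' = (1.6920, -2.6280, -1.6840)
v' = v + a·dt = (-0.1600, 1.8320, 0.3160)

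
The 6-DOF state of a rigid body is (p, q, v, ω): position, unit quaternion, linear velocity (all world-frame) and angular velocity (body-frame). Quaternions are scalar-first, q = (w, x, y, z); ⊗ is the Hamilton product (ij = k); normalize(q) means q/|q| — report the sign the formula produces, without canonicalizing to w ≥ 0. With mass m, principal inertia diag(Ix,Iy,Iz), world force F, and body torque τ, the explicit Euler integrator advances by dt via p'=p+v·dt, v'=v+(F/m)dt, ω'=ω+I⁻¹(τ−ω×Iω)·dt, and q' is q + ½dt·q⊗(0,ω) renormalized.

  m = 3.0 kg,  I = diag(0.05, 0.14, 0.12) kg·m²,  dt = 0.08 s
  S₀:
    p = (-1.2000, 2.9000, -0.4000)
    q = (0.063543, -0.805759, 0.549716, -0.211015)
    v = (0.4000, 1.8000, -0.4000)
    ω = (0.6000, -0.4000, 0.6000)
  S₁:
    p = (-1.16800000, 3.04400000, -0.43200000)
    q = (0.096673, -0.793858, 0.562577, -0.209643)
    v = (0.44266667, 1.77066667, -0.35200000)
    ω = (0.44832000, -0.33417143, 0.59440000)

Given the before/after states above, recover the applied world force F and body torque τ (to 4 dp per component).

rate change Δω = (-0.15168000, 0.06582857, -0.00560000)
applied torque τ = (-0.0900, 0.0900, -0.0300)
Δv = v₁−v₀ = (0.04266667, -0.02933333, 0.04800000)
applied force F = (1.6000, -1.1000, 1.8000)

F = (1.6000, -1.1000, 1.8000)
τ = (-0.0900, 0.0900, -0.0300)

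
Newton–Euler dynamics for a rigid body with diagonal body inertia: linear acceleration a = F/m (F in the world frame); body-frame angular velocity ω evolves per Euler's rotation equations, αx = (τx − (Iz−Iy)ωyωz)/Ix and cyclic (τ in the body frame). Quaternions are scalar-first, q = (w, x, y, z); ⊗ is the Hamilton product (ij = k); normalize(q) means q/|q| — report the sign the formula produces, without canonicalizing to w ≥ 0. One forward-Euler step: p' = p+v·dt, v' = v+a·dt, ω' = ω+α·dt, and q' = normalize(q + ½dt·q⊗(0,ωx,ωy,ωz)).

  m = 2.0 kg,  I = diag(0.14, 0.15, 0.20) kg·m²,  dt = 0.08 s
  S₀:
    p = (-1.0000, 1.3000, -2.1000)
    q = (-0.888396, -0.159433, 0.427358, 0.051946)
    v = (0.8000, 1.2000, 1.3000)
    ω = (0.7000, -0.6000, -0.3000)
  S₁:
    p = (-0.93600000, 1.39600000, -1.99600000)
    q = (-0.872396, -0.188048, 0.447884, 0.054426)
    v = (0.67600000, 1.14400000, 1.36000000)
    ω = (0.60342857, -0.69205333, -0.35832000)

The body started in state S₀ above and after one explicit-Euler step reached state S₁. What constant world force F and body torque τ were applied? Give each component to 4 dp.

F = (-3.1000, -1.4000, 1.5000)
τ = (-0.1600, -0.1600, -0.1500)

Δv = v₁−v₀ = (-0.12400000, -0.05600000, 0.06000000)
F = m·Δv/dt = (-3.1000, -1.4000, 1.5000)
rate change Δω = (-0.09657143, -0.09205333, -0.05832000)
applied torque τ = (-0.1600, -0.1600, -0.1500)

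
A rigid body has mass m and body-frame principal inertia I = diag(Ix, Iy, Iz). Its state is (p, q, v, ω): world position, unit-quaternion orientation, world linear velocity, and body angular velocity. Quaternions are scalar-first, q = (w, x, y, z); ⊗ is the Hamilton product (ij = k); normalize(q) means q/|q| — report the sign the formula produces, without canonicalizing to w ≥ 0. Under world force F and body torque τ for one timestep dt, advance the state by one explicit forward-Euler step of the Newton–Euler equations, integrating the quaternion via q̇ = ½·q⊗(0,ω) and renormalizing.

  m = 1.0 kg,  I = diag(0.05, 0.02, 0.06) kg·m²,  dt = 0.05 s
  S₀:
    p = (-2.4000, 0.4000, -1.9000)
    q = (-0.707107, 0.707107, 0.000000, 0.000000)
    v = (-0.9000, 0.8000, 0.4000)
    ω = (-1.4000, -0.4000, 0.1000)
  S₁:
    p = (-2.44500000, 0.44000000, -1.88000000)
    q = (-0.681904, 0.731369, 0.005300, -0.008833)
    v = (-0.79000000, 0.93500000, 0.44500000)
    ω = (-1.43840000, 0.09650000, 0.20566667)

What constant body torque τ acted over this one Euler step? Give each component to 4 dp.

τ = (-0.0400, 0.2000, 0.1100)

rate change Δω = (-0.03840000, 0.49650000, 0.10566667)
gyro term ω₀×Iω₀ = (-0.0016, 0.0014, -0.0168)
I·α + gyro = (-0.0400, 0.2000, 0.1100)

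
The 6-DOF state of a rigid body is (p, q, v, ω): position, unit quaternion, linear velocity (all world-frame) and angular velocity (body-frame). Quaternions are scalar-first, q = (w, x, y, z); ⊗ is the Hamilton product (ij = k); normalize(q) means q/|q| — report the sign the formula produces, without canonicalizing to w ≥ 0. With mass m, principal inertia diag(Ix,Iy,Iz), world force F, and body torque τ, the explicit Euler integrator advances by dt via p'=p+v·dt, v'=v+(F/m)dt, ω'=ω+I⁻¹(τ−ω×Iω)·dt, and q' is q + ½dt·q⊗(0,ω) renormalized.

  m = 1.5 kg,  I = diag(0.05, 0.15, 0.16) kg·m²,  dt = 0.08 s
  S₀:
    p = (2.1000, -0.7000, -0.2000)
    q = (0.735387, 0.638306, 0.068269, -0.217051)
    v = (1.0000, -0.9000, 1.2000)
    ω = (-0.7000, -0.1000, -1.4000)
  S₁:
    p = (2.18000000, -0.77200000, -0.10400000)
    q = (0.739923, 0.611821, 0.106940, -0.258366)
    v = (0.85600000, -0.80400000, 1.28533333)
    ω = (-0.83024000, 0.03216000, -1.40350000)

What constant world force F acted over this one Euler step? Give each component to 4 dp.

velocity change Δv = (-0.14400000, 0.09600000, 0.08533333)
m·(v₁−v₀)/dt = (-2.7000, 1.8000, 1.6000)

F = (-2.7000, 1.8000, 1.6000)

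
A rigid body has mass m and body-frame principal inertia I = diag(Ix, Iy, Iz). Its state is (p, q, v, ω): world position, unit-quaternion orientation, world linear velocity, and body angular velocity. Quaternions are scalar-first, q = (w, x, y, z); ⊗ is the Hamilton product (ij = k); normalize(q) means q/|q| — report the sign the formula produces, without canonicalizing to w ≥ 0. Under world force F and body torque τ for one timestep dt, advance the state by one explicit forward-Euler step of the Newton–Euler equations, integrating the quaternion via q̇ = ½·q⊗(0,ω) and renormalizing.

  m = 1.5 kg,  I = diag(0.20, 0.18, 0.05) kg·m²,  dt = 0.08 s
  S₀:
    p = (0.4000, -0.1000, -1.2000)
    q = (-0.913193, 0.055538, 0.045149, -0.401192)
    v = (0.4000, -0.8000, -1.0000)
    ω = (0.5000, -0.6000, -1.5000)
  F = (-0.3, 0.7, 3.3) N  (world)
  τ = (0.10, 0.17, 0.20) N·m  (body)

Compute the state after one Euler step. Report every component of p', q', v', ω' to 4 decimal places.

gyro term ω×Iω = (-0.1170, -0.1125, 0.0060)
angular accel α = (1.0850, 1.5694, 3.8800)
ω + α·dt = (0.5868, -0.4744, -1.1896)
Hamilton product q⊗(0,ω) = (-0.6024676, -0.7650352, 0.4306268, 1.3138922)
q' = normalize(q + ½dt·q⊗(0,ω)) = (-0.9352, 0.0249, 0.0622, -0.3478)
p + v·dt = (0.4320, -0.1640, -1.2800)
v' = v + a·dt = (0.3840, -0.7627, -0.8240)

p' = (0.4320, -0.1640, -1.2800)
q' = (-0.9352, 0.0249, 0.0622, -0.3478)
v' = (0.3840, -0.7627, -0.8240)
ω' = (0.5868, -0.4744, -1.1896)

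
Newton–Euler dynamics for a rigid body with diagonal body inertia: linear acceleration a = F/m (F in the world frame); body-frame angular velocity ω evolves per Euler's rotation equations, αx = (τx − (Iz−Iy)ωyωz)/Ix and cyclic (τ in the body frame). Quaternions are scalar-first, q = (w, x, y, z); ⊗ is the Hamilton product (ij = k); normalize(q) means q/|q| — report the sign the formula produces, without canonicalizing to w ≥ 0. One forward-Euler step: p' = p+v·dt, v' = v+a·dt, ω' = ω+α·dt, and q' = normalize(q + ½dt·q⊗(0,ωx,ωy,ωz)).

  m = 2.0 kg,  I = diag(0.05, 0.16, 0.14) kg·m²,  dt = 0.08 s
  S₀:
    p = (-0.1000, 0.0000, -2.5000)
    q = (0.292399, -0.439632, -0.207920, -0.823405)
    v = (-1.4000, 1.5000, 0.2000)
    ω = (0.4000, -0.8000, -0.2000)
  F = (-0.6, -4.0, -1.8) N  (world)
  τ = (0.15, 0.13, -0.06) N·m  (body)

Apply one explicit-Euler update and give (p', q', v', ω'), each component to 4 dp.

p + v·dt = (-0.2120, 0.1200, -2.4840)
v' = v + a·dt = (-1.4240, 1.3400, 0.1280)
gyro term ω×Iω = (-0.0032, 0.0072, -0.0352)
angular accel α = (3.0640, 0.7675, -0.1771)
ω' = ω + α·dt = (0.6451, -0.7386, -0.2142)
Hamilton product q⊗(0,ω) = (-0.1551642, -0.5001804, -0.6512076, 0.3763938)
updated quaternion q' = (0.2860, -0.4593, -0.2338, -0.8078)

p' = (-0.2120, 0.1200, -2.4840)
q' = (0.2860, -0.4593, -0.2338, -0.8078)
v' = (-1.4240, 1.3400, 0.1280)
ω' = (0.6451, -0.7386, -0.2142)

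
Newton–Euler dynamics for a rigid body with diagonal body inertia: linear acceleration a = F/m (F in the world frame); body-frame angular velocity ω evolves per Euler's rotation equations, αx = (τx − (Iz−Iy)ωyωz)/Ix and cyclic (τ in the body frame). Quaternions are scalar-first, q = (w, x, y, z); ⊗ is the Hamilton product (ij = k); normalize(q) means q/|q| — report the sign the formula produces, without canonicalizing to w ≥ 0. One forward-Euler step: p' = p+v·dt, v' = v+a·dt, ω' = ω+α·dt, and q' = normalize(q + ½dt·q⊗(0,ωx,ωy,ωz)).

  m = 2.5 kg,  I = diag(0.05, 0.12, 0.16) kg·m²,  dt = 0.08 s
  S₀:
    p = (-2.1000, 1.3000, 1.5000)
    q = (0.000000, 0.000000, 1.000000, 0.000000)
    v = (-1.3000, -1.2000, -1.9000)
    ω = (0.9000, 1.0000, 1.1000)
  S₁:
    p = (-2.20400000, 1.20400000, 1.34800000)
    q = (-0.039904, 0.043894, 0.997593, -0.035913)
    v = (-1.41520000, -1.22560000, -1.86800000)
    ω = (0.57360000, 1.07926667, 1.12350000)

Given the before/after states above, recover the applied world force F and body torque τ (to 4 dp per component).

F = (-3.6000, -0.8000, 1.0000)
τ = (-0.1600, 0.0100, 0.1100)

velocity change Δv = (-0.11520000, -0.02560000, 0.03200000)
applied force F = (-3.6000, -0.8000, 1.0000)
rate change Δω = (-0.32640000, 0.07926667, 0.02350000)
applied torque τ = (-0.1600, 0.0100, 0.1100)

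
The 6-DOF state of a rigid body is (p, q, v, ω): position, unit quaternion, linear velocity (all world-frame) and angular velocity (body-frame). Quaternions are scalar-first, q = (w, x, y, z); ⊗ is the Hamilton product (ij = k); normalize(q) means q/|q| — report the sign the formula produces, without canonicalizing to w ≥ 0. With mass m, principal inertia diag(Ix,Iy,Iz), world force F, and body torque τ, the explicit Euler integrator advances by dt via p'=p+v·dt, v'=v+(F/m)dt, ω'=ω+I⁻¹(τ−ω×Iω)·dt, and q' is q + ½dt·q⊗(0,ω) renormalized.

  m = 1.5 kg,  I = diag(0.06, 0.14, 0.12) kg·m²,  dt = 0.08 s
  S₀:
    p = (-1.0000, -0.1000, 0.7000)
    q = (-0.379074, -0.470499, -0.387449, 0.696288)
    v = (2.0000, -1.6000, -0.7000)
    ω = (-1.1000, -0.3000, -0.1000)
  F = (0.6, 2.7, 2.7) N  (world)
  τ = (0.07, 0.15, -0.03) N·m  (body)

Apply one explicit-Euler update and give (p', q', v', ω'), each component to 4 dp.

α = I⁻¹(τ − ω×Iω) = (1.1767, 1.1186, -0.4700)
new body rate ω' = (-1.0059, -0.2105, -0.1376)
Hamilton product q⊗(0,ω) = (-0.5641548, 0.6646127, -0.6992445, -0.2471368)
q' = normalize(q + ½dt·q⊗(0,ω)) = (-0.4012, -0.4434, -0.4150, 0.6857)
p' = p + v·dt = (-0.8400, -0.2280, 0.6440)
v' = v + a·dt = (2.0320, -1.4560, -0.5560)

p' = (-0.8400, -0.2280, 0.6440)
q' = (-0.4012, -0.4434, -0.4150, 0.6857)
v' = (2.0320, -1.4560, -0.5560)
ω' = (-1.0059, -0.2105, -0.1376)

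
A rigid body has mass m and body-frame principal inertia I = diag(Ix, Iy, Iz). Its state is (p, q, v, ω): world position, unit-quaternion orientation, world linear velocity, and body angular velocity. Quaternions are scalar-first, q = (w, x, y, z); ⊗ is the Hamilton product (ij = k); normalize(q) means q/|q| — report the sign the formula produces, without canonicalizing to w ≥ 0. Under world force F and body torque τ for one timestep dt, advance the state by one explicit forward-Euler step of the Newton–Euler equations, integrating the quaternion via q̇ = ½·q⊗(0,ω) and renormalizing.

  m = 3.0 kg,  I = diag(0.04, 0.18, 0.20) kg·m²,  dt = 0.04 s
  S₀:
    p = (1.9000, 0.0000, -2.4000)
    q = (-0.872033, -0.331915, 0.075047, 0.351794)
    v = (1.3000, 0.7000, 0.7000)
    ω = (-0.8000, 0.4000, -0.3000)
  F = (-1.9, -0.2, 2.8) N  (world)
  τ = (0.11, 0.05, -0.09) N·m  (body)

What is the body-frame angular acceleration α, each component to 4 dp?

gyro term ω×Iω = (-0.0024, -0.0384, -0.0448)
angular accel α = (2.8100, 0.4911, -0.2260)

α = (2.8100, 0.4911, -0.2260)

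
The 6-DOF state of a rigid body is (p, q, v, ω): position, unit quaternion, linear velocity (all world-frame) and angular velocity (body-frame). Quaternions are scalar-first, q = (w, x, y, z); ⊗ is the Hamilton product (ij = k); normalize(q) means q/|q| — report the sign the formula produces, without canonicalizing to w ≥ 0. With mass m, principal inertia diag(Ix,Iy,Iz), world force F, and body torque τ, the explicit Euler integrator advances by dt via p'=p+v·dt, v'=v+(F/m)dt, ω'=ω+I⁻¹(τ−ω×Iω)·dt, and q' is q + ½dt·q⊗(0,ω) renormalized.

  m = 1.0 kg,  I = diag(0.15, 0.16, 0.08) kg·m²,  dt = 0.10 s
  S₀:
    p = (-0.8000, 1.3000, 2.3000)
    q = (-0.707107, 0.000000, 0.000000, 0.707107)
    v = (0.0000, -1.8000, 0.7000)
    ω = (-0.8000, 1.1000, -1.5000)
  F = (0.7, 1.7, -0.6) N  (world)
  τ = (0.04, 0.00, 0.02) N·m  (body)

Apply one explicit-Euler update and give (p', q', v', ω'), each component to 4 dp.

new position p' = (-0.8000, 1.1200, 2.3700)
new velocity v' = (0.0700, -1.6300, 0.6400)
gyro term ω×Iω = (0.1320, 0.0840, -0.0088)
α = I⁻¹(τ − ω×Iω) = (-0.6133, -0.5250, 0.3600)
ω + α·dt = (-0.8613, 1.0475, -1.4640)
Hamilton product q⊗(0,ω) = (1.0606605, -0.2121321, -1.3435033, 1.0606605)
q' = normalize(q + ½dt·q⊗(0,ω)) = (-0.6507, -0.0106, -0.0668, 0.7563)

p' = (-0.8000, 1.1200, 2.3700)
q' = (-0.6507, -0.0106, -0.0668, 0.7563)
v' = (0.0700, -1.6300, 0.6400)
ω' = (-0.8613, 1.0475, -1.4640)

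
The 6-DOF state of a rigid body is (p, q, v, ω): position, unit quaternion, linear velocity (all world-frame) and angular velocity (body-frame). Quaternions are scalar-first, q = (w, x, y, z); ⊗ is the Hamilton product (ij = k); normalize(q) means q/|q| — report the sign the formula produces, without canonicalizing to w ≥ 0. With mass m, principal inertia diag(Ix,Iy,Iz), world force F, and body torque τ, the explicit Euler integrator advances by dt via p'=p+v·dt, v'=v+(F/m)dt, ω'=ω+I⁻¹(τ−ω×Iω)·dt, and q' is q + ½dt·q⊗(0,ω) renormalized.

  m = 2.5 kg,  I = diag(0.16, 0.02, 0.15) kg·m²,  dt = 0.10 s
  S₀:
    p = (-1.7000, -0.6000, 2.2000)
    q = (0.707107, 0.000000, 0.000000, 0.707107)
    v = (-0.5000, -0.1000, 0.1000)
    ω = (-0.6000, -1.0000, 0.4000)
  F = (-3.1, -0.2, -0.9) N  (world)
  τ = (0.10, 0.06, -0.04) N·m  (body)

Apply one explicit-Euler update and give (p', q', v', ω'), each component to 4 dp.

p' = (-1.7500, -0.6100, 2.2100)
q' = (0.6917, 0.0141, -0.0565, 0.7199)
v' = (-0.6240, -0.1080, 0.0640)
ω' = (-0.5050, -0.6880, 0.4293)

(τ − ω×Iω)/I = (0.9500, 3.1200, 0.2933)
ω + α·dt = (-0.5050, -0.6880, 0.4293)
2q̇ = q⊗(0,ω) = (-0.2828428, 0.2828428, -1.1313712, 0.2828428)
q' = normalize(q + ½dt·q⊗(0,ω)) = (0.6917, 0.0141, -0.0565, 0.7199)
p + v·dt = (-1.7500, -0.6100, 2.2100)
v' = v + a·dt = (-0.6240, -0.1080, 0.0640)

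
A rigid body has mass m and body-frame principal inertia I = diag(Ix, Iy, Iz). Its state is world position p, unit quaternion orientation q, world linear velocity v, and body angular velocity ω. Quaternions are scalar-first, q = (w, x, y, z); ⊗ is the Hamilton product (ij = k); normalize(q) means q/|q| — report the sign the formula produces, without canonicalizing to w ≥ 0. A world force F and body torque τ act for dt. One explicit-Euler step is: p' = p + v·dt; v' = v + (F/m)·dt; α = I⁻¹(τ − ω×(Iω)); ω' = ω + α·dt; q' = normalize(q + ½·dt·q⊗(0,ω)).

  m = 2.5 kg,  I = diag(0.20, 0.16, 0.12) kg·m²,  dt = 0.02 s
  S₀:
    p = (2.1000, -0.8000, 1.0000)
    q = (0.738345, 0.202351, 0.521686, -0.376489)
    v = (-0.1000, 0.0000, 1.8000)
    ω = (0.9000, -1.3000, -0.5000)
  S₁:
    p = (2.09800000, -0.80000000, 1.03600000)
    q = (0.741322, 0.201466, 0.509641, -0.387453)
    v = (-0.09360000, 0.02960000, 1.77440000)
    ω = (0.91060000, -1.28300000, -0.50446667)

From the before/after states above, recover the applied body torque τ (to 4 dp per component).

τ = (0.0800, 0.1000, 0.0200)

rate change Δω = (0.01060000, 0.01700000, -0.00446667)
precession coupling = (-0.0260, -0.0360, 0.0468)
applied torque τ = (0.0800, 0.1000, 0.0200)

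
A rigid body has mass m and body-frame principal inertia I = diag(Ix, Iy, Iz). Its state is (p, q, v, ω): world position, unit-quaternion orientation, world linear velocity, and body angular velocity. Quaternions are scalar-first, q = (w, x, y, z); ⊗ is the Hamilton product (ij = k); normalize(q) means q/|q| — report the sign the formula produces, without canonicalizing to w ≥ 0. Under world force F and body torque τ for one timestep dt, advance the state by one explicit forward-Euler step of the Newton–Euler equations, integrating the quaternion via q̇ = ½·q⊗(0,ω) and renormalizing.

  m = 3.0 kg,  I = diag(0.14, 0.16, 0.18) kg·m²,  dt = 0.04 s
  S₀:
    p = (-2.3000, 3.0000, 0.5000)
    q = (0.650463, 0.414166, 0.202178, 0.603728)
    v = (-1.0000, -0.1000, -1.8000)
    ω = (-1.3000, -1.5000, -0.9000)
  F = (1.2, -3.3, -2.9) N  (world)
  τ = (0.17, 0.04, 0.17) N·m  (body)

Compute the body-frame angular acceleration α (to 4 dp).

ω×(Iω) gyroscopic = (0.0270, -0.0468, 0.0390)
angular accel α = (1.0214, 0.5425, 0.7278)

α = (1.0214, 0.5425, 0.7278)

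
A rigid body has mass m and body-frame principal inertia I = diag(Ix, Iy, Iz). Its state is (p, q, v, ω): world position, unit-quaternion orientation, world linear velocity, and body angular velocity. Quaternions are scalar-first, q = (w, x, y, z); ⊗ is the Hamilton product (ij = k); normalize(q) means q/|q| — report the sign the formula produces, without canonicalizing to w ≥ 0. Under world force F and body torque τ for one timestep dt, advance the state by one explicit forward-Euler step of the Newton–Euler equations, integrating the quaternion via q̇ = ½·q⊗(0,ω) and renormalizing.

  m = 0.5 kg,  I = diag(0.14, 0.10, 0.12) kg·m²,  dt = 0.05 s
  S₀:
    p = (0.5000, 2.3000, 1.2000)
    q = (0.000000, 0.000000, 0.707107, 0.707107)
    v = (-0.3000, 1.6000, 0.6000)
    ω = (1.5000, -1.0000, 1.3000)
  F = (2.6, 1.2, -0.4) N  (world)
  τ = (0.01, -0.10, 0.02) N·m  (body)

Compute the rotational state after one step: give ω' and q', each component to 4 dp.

ω' = (1.5129, -1.0695, 1.2833)
q' = (-0.0053, 0.0406, 0.7325, 0.6795)

(τ − ω×Iω)/I = (0.2571, -1.3900, -0.3333)
new body rate ω' = (1.5129, -1.0695, 1.2833)
q⊗(0,ω) = (-0.2121321, 1.6263461, 1.0606605, -1.0606605)
updated quaternion q' = (-0.0053, 0.0406, 0.7325, 0.6795)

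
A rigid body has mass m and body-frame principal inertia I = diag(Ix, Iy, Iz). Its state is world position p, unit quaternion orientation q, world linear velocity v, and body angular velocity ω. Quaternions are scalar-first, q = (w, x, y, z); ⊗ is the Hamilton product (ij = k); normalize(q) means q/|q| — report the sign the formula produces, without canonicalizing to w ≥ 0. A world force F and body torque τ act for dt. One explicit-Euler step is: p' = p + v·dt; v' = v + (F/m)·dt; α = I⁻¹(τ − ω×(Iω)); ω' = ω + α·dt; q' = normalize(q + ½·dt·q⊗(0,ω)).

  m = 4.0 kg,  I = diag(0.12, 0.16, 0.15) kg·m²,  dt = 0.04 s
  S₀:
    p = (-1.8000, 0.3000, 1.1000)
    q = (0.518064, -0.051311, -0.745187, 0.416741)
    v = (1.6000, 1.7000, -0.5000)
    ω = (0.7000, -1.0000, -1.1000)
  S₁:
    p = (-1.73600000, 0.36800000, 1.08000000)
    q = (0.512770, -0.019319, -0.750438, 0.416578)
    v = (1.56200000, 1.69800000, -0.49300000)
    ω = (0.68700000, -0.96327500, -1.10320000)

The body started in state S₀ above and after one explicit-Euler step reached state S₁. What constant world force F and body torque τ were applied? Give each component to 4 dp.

F = (-3.8000, -0.2000, 0.7000)
τ = (-0.0500, 0.1700, -0.0400)

v₁ − v₀ = (-0.03800000, -0.00200000, 0.00700000)
applied force F = (-3.8000, -0.2000, 0.7000)
rate change Δω = (-0.01300000, 0.03672500, -0.00320000)
gyro term ω₀×Iω₀ = (-0.0110, 0.0231, -0.0280)
applied torque τ = (-0.0500, 0.1700, -0.0400)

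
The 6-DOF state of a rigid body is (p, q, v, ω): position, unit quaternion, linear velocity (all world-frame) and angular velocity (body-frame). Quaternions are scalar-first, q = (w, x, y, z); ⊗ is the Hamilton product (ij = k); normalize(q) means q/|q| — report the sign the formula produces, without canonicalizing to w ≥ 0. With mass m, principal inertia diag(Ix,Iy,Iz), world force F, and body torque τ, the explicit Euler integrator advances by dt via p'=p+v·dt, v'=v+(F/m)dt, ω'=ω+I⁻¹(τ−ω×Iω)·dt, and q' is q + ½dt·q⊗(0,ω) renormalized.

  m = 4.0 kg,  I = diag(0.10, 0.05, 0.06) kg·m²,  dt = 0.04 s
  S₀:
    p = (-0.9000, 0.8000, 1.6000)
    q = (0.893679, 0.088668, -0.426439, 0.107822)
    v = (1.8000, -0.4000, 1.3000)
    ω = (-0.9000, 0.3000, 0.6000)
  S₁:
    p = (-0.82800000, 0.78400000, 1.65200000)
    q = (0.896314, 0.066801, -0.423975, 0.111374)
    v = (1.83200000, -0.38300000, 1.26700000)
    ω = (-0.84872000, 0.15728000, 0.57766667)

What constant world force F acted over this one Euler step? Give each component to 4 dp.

Δv = v₁−v₀ = (0.03200000, 0.01700000, -0.03300000)
m·(v₁−v₀)/dt = (3.2000, 1.7000, -3.3000)

F = (3.2000, 1.7000, -3.3000)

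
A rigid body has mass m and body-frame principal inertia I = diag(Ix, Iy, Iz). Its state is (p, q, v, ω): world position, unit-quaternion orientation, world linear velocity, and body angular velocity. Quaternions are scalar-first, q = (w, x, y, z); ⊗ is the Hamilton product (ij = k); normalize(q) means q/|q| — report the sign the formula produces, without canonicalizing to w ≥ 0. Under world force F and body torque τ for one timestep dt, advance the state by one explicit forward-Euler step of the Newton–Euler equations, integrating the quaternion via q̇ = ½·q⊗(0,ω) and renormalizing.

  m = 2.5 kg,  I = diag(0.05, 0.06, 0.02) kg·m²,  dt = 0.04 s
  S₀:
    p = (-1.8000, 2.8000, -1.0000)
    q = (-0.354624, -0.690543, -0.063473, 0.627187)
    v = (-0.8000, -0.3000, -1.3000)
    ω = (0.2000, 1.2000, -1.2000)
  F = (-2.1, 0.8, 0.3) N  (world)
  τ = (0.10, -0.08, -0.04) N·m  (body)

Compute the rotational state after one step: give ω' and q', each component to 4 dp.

precession coupling ω×(Iω) = (0.0576, -0.0072, 0.0024)
(τ − ω×Iω)/I = (0.8480, -1.2133, -2.1200)
ω' = ω + α·dt = (0.2339, 1.1515, -1.2848)
Hamilton product q⊗(0,ω) = (0.9669006, -0.7473816, -1.1287630, -0.3904082)
q' = normalize(q + ½dt·q⊗(0,ω)) = (-0.3351, -0.7051, -0.0860, 0.6190)

ω' = (0.2339, 1.1515, -1.2848)
q' = (-0.3351, -0.7051, -0.0860, 0.6190)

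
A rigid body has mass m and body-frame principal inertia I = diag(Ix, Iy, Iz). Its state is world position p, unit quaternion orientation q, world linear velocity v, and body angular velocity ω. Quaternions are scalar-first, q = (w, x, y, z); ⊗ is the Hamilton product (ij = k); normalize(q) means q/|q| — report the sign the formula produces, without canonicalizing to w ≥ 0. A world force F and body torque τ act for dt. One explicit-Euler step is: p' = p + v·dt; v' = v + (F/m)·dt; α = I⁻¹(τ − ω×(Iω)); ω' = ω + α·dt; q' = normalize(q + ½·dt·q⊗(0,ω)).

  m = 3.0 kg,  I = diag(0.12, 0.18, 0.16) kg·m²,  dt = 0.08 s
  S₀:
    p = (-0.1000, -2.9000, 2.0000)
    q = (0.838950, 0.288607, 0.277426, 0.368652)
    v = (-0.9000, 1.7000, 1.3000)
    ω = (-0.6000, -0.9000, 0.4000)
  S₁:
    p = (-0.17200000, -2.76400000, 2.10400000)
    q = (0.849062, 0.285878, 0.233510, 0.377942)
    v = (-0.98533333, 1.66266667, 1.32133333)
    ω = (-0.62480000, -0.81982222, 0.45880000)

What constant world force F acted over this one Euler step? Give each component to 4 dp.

F = (-3.2000, -1.4000, 0.8000)

velocity change Δv = (-0.08533333, -0.03733333, 0.02133333)
applied force F = (-3.2000, -1.4000, 0.8000)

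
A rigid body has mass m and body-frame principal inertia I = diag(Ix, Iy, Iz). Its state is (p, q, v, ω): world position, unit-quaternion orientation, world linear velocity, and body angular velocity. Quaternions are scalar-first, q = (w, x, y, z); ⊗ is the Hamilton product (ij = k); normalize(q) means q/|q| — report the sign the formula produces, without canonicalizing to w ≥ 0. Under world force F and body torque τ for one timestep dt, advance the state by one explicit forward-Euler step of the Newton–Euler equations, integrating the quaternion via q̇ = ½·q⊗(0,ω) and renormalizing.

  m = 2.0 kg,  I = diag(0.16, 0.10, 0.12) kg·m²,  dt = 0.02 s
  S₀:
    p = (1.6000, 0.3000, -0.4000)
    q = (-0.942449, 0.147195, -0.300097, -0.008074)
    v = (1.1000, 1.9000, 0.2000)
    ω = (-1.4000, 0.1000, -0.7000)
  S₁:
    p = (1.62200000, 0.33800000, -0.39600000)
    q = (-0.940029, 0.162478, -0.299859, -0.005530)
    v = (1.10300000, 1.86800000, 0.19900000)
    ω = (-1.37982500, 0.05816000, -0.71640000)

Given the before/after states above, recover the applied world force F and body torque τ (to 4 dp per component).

velocity change Δv = (0.00300000, -0.03200000, -0.00100000)
m·(v₁−v₀)/dt = (0.3000, -3.2000, -0.1000)
rate change Δω = (0.02017500, -0.04184000, -0.01640000)
ω₀×(Iω₀) = (-0.0014, 0.0392, 0.0084)
applied torque τ = (0.1600, -0.1700, -0.0900)

F = (0.3000, -3.2000, -0.1000)
τ = (0.1600, -0.1700, -0.0900)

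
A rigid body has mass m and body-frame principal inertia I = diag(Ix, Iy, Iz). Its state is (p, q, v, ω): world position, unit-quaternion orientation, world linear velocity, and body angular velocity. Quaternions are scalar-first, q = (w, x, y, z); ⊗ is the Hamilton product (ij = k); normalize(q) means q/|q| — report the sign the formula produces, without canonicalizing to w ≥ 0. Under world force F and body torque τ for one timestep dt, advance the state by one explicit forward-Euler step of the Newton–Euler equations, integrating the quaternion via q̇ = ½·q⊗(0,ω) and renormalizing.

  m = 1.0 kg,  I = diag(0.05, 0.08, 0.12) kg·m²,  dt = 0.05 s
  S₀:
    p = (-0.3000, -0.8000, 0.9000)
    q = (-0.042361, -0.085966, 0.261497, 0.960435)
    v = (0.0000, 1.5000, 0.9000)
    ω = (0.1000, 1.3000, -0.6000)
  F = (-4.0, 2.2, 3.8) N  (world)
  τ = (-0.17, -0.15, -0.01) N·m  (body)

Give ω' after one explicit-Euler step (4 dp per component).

gyro term ω×Iω = (-0.0312, 0.0042, 0.0039)
α = I⁻¹(τ − ω×Iω) = (-2.7760, -1.9275, -0.1158)
ω' = ω + α·dt = (-0.0388, 1.2036, -0.6058)

ω' = (-0.0388, 1.2036, -0.6058)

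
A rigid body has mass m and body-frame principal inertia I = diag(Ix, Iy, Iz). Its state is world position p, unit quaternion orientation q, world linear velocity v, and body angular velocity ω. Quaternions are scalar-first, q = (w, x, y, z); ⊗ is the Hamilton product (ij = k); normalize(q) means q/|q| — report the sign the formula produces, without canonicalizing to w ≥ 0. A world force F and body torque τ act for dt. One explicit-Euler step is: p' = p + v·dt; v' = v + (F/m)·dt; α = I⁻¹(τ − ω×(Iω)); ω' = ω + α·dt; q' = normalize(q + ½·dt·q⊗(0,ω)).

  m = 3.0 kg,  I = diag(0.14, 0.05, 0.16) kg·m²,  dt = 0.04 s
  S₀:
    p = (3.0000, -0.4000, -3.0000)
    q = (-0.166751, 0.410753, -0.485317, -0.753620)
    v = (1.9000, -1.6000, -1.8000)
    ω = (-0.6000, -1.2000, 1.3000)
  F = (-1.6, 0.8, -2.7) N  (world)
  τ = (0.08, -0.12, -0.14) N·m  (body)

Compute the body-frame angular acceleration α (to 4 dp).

α = (1.7971, -2.7120, -0.4700)

precession coupling ω×(Iω) = (-0.1716, 0.0156, -0.0648)
angular accel α = (1.7971, -2.7120, -0.4700)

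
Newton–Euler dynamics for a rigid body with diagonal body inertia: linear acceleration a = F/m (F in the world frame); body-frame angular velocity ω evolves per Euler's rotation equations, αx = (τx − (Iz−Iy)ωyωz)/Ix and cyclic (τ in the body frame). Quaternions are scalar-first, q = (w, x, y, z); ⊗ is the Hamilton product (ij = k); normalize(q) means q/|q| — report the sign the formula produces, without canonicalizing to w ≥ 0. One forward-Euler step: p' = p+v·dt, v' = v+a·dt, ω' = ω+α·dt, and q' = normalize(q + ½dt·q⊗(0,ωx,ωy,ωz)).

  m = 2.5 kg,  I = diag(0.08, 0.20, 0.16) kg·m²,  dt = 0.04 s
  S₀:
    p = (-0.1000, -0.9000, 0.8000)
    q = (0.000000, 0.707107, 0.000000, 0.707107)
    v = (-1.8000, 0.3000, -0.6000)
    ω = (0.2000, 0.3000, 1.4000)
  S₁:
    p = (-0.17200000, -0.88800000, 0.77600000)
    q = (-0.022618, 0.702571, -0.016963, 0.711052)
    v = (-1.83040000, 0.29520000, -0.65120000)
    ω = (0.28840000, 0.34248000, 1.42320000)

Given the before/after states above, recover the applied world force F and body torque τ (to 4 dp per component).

ω₁ − ω₀ = (0.08840000, 0.04248000, 0.02320000)
I·α + gyro = (0.1600, 0.1900, 0.1000)
velocity change Δv = (-0.03040000, -0.00480000, -0.05120000)
F = m·Δv/dt = (-1.9000, -0.3000, -3.2000)

F = (-1.9000, -0.3000, -3.2000)
τ = (0.1600, 0.1900, 0.1000)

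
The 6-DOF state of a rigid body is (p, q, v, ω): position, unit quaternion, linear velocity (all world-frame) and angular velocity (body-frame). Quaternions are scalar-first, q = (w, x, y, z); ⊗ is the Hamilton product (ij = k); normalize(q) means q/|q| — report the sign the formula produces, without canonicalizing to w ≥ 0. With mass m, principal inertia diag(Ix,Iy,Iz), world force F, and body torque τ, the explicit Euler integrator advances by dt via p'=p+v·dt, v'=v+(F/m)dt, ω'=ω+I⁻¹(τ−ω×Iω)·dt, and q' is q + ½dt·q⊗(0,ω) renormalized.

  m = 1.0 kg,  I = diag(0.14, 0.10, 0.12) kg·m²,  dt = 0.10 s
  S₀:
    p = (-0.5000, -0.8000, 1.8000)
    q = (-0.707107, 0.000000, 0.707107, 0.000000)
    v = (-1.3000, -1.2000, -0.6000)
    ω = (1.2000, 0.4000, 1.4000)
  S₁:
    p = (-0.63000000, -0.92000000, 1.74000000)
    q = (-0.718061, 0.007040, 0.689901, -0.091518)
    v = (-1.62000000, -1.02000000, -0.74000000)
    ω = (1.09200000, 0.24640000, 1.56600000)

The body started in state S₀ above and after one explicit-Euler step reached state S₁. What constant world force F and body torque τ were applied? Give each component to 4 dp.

ω₁ − ω₀ = (-0.10800000, -0.15360000, 0.16600000)
ω₀×(Iω₀) = (0.0112, 0.0336, -0.0192)
τ = I·(Δω/dt) + ω₀×(Iω₀) = (-0.1400, -0.1200, 0.1800)
velocity change Δv = (-0.32000000, 0.18000000, -0.14000000)
F = m·Δv/dt = (-3.2000, 1.8000, -1.4000)

F = (-3.2000, 1.8000, -1.4000)
τ = (-0.1400, -0.1200, 0.1800)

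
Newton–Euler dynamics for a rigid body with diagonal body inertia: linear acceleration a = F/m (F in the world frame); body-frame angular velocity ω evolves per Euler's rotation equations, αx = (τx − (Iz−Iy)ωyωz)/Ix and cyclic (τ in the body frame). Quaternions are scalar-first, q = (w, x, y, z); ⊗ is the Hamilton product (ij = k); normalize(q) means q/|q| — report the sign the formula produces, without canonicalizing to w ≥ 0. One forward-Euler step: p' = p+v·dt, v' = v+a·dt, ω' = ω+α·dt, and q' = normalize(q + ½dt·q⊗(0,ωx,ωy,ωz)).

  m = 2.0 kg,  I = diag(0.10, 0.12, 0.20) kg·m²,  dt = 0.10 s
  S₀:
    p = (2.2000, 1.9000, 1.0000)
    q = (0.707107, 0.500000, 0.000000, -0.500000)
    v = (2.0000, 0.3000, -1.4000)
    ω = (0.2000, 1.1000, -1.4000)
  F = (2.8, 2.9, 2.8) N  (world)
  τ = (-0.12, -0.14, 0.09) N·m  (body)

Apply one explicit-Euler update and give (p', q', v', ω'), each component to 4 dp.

p' = (2.4000, 1.9300, 0.8600)
q' = (0.6644, 0.5324, 0.0686, -0.5199)
v' = (2.1400, 0.4450, -1.2600)
ω' = (0.2032, 0.9600, -1.3572)

precession coupling ω×(Iω) = (-0.1232, 0.0280, 0.0044)
(τ − ω×Iω)/I = (0.0320, -1.4000, 0.4280)
ω + α·dt = (0.2032, 0.9600, -1.3572)
2q̇ = q⊗(0,ω) = (-0.8000000, 0.6914214, 1.3778177, -0.4399498)
updated quaternion q' = (0.6644, 0.5324, 0.0686, -0.5199)
linear accel F/m = (1.4000, 1.4500, 1.4000)
p + v·dt = (2.4000, 1.9300, 0.8600)
new velocity v' = (2.1400, 0.4450, -1.2600)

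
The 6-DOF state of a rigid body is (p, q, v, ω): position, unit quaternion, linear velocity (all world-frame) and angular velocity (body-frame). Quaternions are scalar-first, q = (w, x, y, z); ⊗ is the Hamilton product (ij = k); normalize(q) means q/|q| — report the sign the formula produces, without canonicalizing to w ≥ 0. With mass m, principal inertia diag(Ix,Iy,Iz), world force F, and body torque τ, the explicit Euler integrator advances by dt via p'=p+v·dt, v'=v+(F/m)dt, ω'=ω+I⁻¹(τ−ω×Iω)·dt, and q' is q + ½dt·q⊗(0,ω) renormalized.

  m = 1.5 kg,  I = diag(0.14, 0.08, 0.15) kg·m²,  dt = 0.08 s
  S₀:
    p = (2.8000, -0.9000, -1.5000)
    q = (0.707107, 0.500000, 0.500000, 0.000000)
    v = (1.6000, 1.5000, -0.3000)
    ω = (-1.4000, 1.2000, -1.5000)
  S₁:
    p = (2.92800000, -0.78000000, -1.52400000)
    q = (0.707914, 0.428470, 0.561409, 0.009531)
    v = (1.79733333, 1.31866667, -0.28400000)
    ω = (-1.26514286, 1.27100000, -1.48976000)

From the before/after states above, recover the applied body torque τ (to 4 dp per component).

τ = (0.1100, 0.0500, 0.1200)

Δω = ω₁−ω₀ = (0.13485714, 0.07100000, 0.01024000)
ω₀×(Iω₀) = (-0.1260, -0.0210, 0.1008)
I·α + gyro = (0.1100, 0.0500, 0.1200)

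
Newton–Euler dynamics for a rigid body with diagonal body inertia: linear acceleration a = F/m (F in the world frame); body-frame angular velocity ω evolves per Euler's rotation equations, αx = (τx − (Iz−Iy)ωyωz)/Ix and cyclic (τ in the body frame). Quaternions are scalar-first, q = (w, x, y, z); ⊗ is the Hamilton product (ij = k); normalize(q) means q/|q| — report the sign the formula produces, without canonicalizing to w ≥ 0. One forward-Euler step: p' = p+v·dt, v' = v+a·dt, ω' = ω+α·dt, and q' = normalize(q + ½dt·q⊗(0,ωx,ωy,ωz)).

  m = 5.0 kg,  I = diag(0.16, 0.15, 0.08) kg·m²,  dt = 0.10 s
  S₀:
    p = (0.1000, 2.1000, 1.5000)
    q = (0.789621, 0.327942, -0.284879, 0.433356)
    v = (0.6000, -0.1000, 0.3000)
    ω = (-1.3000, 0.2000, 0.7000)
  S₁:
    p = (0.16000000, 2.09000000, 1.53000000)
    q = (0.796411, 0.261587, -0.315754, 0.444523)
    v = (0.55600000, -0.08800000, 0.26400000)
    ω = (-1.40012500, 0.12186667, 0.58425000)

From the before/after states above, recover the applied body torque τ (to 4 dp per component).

rate change Δω = (-0.10012500, -0.07813333, -0.11575000)
applied torque τ = (-0.1700, -0.1900, -0.0900)

τ = (-0.1700, -0.1900, -0.0900)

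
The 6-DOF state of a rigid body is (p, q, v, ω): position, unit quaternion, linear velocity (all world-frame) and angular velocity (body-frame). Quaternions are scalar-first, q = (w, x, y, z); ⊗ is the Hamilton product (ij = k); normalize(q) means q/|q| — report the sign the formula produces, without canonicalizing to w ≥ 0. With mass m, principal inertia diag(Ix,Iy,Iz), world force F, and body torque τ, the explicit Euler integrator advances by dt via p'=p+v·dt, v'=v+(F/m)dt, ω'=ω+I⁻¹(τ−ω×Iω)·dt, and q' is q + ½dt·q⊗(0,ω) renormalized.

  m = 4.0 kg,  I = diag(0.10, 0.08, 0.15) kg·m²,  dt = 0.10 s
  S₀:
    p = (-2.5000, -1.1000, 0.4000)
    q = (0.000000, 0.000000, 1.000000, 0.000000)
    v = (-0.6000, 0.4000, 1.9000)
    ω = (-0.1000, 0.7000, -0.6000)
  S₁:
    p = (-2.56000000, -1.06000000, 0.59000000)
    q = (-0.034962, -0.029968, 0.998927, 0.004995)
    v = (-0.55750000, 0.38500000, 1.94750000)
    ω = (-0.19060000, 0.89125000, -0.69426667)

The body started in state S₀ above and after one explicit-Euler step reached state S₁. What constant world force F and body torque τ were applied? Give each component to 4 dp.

ω₁ − ω₀ = (-0.09060000, 0.19125000, -0.09426667)
applied torque τ = (-0.1200, 0.1500, -0.1400)
Δv = v₁−v₀ = (0.04250000, -0.01500000, 0.04750000)
applied force F = (1.7000, -0.6000, 1.9000)

F = (1.7000, -0.6000, 1.9000)
τ = (-0.1200, 0.1500, -0.1400)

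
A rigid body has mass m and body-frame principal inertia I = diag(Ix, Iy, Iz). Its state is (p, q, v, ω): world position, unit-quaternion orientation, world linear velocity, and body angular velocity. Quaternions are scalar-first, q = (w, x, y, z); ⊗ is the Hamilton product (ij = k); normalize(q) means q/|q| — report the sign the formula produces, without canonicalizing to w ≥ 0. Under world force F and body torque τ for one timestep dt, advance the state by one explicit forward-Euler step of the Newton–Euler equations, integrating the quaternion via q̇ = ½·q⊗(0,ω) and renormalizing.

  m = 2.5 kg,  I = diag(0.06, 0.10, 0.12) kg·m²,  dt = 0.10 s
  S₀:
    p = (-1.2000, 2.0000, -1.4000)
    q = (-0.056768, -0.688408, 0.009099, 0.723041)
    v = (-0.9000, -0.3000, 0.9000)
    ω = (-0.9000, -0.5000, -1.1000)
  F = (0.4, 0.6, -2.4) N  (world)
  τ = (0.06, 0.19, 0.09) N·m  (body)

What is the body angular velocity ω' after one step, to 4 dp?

ω' = (-0.8183, -0.2506, -1.0400)

gyro term ω×Iω = (0.0110, -0.0594, 0.0180)
(τ − ω×Iω)/I = (0.8167, 2.4940, 0.6000)
new body rate ω' = (-0.8183, -0.2506, -1.0400)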